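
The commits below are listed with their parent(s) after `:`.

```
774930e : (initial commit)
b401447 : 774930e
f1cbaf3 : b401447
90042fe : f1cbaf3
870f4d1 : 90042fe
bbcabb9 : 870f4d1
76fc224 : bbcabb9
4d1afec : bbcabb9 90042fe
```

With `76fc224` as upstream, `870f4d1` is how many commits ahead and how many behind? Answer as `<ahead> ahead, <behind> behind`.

Reachable from 870f4d1: {774930e, 870f4d1, 90042fe, b401447, f1cbaf3}.
Reachable from 76fc224: {76fc224, 774930e, 870f4d1, 90042fe, b401447, bbcabb9, f1cbaf3}.
Only in 870f4d1's history (ahead): {} — 0.
Only in 76fc224's history (behind): {76fc224, bbcabb9} — 2.

0 ahead, 2 behind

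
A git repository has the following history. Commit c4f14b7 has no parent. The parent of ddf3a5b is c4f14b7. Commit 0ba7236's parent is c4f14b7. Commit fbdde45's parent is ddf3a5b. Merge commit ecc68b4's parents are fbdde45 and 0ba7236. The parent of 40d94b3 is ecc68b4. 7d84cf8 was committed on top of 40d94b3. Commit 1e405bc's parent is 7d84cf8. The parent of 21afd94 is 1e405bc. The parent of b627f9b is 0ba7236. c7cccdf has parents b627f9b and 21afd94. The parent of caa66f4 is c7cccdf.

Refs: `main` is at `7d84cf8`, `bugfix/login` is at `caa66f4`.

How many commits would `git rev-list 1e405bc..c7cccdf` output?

Reachable from c7cccdf: {0ba7236, 1e405bc, 21afd94, 40d94b3, 7d84cf8, b627f9b, c4f14b7, c7cccdf, ddf3a5b, ecc68b4, fbdde45}.
Reachable from 1e405bc: {0ba7236, 1e405bc, 40d94b3, 7d84cf8, c4f14b7, ddf3a5b, ecc68b4, fbdde45}.
In c7cccdf's history but not 1e405bc's: {21afd94, b627f9b, c7cccdf} — 3 commits.

3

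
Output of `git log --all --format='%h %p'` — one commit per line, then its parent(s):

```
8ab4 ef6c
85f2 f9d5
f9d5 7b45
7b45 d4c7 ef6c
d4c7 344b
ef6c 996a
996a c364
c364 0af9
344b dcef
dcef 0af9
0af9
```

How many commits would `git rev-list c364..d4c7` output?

Reachable from d4c7: {0af9, 344b, d4c7, dcef}.
Reachable from c364: {0af9, c364}.
In d4c7's history but not c364's: {344b, d4c7, dcef} — 3 commits.

3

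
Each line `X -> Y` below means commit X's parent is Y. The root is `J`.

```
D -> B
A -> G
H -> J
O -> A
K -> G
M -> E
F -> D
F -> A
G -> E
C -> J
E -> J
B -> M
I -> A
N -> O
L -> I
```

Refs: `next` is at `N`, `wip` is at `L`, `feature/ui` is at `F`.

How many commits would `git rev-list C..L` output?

Reachable from L: {A, E, G, I, J, L}.
Reachable from C: {C, J}.
In L's history but not C's: {A, E, G, I, L} — 5 commits.

5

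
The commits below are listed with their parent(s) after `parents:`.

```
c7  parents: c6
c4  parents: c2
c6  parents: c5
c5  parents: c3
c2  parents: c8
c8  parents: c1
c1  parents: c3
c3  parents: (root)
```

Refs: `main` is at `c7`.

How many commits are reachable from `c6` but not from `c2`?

Reachable from c6: {c3, c5, c6}.
Reachable from c2: {c1, c2, c3, c8}.
In c6's history but not c2's: {c5, c6} — 2 commits.

2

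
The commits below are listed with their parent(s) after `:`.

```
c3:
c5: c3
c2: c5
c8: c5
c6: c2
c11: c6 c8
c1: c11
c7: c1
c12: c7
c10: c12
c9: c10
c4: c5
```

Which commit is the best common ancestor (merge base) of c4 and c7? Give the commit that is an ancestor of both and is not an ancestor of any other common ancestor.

Ancestors of c4: {c3, c4, c5}.
Ancestors of c7: {c1, c11, c2, c3, c5, c6, c7, c8}.
Common ancestors: {c3, c5}.
Among these, c5 is not an ancestor of any other common ancestor — it is the merge base.

c5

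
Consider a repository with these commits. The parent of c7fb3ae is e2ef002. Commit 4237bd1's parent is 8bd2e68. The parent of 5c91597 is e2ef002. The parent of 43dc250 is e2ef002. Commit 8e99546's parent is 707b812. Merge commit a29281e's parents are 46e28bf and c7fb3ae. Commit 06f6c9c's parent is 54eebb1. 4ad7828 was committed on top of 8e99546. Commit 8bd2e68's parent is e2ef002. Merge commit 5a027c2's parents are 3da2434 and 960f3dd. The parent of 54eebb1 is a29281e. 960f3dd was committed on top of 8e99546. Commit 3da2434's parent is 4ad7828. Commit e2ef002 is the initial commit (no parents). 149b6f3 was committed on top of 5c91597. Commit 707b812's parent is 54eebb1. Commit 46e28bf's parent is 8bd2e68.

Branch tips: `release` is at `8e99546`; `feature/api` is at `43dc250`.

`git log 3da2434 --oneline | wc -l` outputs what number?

Walking parent pointers from 3da2434: reachable set = {3da2434, 46e28bf, 4ad7828, 54eebb1, 707b812, 8bd2e68, 8e99546, a29281e, c7fb3ae, e2ef002}.
That is 10 commits.

10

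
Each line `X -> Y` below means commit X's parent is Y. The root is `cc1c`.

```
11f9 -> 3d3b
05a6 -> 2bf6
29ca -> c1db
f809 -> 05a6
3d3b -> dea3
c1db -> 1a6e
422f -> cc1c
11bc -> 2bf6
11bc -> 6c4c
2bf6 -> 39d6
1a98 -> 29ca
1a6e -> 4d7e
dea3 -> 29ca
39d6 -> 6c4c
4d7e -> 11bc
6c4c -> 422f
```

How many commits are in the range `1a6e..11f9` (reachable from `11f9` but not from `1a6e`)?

5

Reachable from 11f9: {11bc, 11f9, 1a6e, 29ca, 2bf6, 39d6, 3d3b, 422f, 4d7e, 6c4c, c1db, cc1c, dea3}.
Reachable from 1a6e: {11bc, 1a6e, 2bf6, 39d6, 422f, 4d7e, 6c4c, cc1c}.
In 11f9's history but not 1a6e's: {11f9, 29ca, 3d3b, c1db, dea3} — 5 commits.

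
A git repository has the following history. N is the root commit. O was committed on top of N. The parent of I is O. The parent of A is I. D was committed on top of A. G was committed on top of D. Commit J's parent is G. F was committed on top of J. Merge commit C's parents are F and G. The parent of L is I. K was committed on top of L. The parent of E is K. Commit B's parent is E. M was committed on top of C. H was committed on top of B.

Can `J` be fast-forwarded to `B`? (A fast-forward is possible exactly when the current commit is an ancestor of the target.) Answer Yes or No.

No

A fast-forward from J to B is possible iff J is an ancestor of B.
Ancestors of B: {B, E, I, K, L, N, O}.
J is not among them, so fast-forward is not possible.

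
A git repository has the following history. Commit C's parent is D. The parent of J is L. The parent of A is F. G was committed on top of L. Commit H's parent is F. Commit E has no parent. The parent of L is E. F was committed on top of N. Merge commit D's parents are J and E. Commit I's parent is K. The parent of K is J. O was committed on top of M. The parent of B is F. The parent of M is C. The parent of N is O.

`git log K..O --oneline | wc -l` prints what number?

Reachable from O: {C, D, E, J, L, M, O}.
Reachable from K: {E, J, K, L}.
In O's history but not K's: {C, D, M, O} — 4 commits.

4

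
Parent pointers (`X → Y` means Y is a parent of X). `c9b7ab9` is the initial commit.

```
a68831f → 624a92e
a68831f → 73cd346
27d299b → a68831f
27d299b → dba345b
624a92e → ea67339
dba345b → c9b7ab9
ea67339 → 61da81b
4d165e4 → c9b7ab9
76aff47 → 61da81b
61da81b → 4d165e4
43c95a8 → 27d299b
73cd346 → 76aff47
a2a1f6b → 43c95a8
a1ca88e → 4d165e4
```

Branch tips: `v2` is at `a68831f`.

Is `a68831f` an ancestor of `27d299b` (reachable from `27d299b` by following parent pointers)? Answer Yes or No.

Yes

Ancestors of 27d299b (commits reachable by following parents): {27d299b, 4d165e4, 61da81b, 624a92e, 73cd346, 76aff47, a68831f, c9b7ab9, dba345b, ea67339}.
a68831f is in that set, so it is an ancestor of 27d299b.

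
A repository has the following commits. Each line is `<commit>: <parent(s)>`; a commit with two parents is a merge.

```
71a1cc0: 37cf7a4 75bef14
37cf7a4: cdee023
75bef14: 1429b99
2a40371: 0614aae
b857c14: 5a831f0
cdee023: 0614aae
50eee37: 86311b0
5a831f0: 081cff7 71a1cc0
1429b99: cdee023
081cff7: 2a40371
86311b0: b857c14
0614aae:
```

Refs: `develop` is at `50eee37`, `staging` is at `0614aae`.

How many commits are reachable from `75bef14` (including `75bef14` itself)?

Walking parent pointers from 75bef14: reachable set = {0614aae, 1429b99, 75bef14, cdee023}.
That is 4 commits.

4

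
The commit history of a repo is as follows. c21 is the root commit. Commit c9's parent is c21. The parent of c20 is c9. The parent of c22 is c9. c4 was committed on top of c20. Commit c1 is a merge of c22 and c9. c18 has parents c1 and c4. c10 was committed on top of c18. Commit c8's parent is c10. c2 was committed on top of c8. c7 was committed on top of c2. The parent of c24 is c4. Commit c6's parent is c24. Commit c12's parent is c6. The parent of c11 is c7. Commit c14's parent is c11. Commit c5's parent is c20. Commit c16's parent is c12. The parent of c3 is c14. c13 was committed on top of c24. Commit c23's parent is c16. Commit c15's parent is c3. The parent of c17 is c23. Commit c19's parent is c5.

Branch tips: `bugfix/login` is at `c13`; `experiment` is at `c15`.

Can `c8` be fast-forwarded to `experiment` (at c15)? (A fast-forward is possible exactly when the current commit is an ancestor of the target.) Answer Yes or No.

Yes

A fast-forward from c8 to c15 is possible iff c8 is an ancestor of c15.
Ancestors of c15: {c1, c10, c11, c14, c15, c18, c2, c20, c21, c22, c3, c4, c7, c8, c9}.
c8 is among them, so fast-forward is possible.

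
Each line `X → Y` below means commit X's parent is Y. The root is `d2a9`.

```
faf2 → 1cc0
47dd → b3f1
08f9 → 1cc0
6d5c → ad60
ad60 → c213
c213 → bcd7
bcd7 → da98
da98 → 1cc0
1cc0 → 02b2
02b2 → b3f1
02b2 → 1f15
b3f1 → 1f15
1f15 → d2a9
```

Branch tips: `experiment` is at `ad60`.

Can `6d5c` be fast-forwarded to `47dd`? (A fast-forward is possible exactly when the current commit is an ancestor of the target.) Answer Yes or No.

No

A fast-forward from 6d5c to 47dd is possible iff 6d5c is an ancestor of 47dd.
Ancestors of 47dd: {1f15, 47dd, b3f1, d2a9}.
6d5c is not among them, so fast-forward is not possible.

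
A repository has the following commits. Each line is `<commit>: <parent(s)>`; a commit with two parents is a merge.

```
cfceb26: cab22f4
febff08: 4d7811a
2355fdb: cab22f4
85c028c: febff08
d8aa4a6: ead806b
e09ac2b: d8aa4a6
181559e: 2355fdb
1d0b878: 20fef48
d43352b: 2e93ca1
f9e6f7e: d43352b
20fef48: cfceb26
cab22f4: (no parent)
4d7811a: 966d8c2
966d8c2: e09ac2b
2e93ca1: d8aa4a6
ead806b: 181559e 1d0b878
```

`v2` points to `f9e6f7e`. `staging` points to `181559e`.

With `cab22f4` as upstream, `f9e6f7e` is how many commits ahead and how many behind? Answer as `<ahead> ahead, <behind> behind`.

Reachable from f9e6f7e: {181559e, 1d0b878, 20fef48, 2355fdb, 2e93ca1, cab22f4, cfceb26, d43352b, d8aa4a6, ead806b, f9e6f7e}.
Reachable from cab22f4: {cab22f4}.
Only in f9e6f7e's history (ahead): {181559e, 1d0b878, 20fef48, 2355fdb, 2e93ca1, cfceb26, d43352b, d8aa4a6, ead806b, f9e6f7e} — 10.
Only in cab22f4's history (behind): {} — 0.

10 ahead, 0 behind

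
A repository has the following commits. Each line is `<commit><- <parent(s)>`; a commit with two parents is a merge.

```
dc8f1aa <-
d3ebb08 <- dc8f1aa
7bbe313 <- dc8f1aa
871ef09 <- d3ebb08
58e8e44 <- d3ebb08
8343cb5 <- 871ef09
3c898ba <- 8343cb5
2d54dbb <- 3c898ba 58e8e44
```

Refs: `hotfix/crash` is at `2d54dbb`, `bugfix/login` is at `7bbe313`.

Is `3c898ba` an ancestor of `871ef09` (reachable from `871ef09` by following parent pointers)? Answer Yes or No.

Ancestors of 871ef09: {871ef09, d3ebb08, dc8f1aa}.
3c898ba is not in that set, so it is not an ancestor of 871ef09.

No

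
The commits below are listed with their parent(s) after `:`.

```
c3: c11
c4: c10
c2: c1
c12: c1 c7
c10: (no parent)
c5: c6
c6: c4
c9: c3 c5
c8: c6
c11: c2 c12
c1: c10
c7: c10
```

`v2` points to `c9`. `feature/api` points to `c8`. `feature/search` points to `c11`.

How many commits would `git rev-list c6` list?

3

Walking parent pointers from c6: reachable set = {c10, c4, c6}.
That is 3 commits.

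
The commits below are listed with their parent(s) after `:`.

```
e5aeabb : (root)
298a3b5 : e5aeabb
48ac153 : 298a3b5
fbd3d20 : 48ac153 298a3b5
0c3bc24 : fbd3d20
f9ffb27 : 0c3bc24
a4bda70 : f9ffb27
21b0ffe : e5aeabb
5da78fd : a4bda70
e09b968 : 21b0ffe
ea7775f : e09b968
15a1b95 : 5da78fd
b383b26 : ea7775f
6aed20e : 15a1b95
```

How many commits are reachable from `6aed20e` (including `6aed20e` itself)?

10

Walking parent pointers from 6aed20e: reachable set = {0c3bc24, 15a1b95, 298a3b5, 48ac153, 5da78fd, 6aed20e, a4bda70, e5aeabb, f9ffb27, fbd3d20}.
That is 10 commits.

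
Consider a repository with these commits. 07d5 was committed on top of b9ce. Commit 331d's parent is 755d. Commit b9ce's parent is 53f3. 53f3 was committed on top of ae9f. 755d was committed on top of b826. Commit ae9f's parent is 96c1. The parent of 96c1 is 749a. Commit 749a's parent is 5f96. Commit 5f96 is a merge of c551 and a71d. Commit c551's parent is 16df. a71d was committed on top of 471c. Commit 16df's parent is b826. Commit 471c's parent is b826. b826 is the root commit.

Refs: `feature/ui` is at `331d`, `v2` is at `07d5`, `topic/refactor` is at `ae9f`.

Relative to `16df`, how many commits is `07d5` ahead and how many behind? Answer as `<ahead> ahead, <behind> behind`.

10 ahead, 0 behind

Reachable from 07d5: {07d5, 16df, 471c, 53f3, 5f96, 749a, 96c1, a71d, ae9f, b826, b9ce, c551}.
Reachable from 16df: {16df, b826}.
Only in 07d5's history (ahead): {07d5, 471c, 53f3, 5f96, 749a, 96c1, a71d, ae9f, b9ce, c551} — 10.
Only in 16df's history (behind): {} — 0.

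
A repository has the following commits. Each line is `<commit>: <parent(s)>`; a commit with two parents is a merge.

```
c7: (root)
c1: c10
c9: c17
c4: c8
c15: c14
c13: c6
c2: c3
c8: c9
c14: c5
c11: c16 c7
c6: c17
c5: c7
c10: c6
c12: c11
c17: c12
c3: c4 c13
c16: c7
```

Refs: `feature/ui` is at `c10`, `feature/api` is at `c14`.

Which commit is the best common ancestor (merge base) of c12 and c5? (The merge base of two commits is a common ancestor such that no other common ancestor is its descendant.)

Ancestors of c12: {c11, c12, c16, c7}.
Ancestors of c5: {c5, c7}.
Common ancestors: {c7}.
The only common ancestor is c7, so it is the merge base.

c7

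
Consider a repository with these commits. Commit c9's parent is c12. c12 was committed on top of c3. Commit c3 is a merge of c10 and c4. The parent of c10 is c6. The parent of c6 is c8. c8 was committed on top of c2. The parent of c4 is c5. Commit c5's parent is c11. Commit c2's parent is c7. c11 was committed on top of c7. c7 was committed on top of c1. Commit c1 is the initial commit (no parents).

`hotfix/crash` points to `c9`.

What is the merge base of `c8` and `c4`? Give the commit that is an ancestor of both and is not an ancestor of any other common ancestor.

Ancestors of c8: {c1, c2, c7, c8}.
Ancestors of c4: {c1, c11, c4, c5, c7}.
Common ancestors: {c1, c7}.
Among these, c7 is not an ancestor of any other common ancestor — it is the merge base.

c7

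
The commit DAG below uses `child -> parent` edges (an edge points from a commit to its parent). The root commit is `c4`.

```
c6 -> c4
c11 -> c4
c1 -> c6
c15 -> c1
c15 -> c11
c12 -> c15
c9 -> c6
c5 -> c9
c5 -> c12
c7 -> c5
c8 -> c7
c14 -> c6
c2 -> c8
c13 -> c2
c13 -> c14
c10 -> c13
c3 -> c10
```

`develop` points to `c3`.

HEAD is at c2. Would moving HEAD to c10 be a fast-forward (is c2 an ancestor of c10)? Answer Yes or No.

Yes

A fast-forward from c2 to c10 is possible iff c2 is an ancestor of c10.
Ancestors of c10: {c1, c10, c11, c12, c13, c14, c15, c2, c4, c5, c6, c7, c8, c9}.
c2 is among them, so fast-forward is possible.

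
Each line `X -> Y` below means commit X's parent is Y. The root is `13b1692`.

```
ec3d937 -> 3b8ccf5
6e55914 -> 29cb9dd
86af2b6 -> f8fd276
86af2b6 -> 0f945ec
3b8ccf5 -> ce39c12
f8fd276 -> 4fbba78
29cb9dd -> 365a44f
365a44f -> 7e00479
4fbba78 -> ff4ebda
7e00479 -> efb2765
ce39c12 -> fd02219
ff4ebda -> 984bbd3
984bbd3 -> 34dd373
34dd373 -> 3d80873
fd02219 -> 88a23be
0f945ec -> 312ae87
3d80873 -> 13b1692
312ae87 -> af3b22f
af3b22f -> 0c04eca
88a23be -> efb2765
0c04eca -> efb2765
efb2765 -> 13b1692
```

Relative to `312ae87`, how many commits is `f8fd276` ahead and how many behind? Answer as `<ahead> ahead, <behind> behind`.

Reachable from f8fd276: {13b1692, 34dd373, 3d80873, 4fbba78, 984bbd3, f8fd276, ff4ebda}.
Reachable from 312ae87: {0c04eca, 13b1692, 312ae87, af3b22f, efb2765}.
Only in f8fd276's history (ahead): {34dd373, 3d80873, 4fbba78, 984bbd3, f8fd276, ff4ebda} — 6.
Only in 312ae87's history (behind): {0c04eca, 312ae87, af3b22f, efb2765} — 4.

6 ahead, 4 behind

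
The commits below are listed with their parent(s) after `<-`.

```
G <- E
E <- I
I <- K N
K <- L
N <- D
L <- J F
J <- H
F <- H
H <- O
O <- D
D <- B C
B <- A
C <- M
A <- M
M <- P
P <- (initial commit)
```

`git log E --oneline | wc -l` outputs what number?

15

Walking parent pointers from E: reachable set = {A, B, C, D, E, F, H, I, J, K, L, M, N, O, P}.
That is 15 commits.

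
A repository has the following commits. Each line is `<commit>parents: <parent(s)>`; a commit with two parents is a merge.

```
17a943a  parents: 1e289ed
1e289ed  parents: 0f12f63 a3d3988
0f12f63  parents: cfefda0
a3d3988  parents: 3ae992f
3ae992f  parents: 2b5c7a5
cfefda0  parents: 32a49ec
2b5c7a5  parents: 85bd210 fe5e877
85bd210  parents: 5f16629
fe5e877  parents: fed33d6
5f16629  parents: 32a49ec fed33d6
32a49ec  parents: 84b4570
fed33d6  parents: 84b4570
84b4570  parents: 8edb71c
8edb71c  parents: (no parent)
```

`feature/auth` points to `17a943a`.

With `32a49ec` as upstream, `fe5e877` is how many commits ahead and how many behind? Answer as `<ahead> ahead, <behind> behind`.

2 ahead, 1 behind

Reachable from fe5e877: {84b4570, 8edb71c, fe5e877, fed33d6}.
Reachable from 32a49ec: {32a49ec, 84b4570, 8edb71c}.
Only in fe5e877's history (ahead): {fe5e877, fed33d6} — 2.
Only in 32a49ec's history (behind): {32a49ec} — 1.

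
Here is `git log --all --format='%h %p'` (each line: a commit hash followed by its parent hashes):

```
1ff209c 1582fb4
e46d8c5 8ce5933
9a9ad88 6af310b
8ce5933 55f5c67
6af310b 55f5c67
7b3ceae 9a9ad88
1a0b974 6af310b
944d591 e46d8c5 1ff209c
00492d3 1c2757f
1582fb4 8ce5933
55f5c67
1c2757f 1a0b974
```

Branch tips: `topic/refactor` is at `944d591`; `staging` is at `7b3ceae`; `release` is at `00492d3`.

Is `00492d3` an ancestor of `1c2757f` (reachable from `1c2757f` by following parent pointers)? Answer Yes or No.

No

Ancestors of 1c2757f: {1a0b974, 1c2757f, 55f5c67, 6af310b}.
00492d3 is not in that set, so it is not an ancestor of 1c2757f.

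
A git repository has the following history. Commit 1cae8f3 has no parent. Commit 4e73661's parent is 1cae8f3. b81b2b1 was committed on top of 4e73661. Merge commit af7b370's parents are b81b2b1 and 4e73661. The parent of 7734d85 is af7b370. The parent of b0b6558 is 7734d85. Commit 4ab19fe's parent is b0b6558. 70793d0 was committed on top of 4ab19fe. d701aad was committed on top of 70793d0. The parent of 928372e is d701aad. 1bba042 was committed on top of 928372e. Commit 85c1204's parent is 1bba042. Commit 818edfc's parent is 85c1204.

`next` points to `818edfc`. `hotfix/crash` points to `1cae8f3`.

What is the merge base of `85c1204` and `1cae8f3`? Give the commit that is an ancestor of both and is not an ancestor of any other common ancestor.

1cae8f3

Ancestors of 85c1204: {1bba042, 1cae8f3, 4ab19fe, 4e73661, 70793d0, 7734d85, 85c1204, 928372e, af7b370, b0b6558, b81b2b1, d701aad}.
Ancestors of 1cae8f3: {1cae8f3}.
Common ancestors: {1cae8f3}.
The only common ancestor is 1cae8f3, so it is the merge base.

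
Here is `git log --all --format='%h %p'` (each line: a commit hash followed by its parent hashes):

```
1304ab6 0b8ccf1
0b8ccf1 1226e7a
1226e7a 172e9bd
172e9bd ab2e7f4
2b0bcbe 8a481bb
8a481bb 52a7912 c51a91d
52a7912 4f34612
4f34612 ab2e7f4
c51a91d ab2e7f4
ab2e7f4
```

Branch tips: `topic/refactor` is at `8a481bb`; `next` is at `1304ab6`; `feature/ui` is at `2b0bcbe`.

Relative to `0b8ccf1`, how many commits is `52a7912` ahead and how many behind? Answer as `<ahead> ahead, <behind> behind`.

Reachable from 52a7912: {4f34612, 52a7912, ab2e7f4}.
Reachable from 0b8ccf1: {0b8ccf1, 1226e7a, 172e9bd, ab2e7f4}.
Only in 52a7912's history (ahead): {4f34612, 52a7912} — 2.
Only in 0b8ccf1's history (behind): {0b8ccf1, 1226e7a, 172e9bd} — 3.

2 ahead, 3 behind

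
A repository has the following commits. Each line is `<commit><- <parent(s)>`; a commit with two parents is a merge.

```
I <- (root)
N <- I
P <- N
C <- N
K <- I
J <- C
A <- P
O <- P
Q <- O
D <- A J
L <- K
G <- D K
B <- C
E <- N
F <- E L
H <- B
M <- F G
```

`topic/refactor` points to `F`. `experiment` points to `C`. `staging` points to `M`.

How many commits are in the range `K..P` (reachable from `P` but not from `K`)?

2

Reachable from P: {I, N, P}.
Reachable from K: {I, K}.
In P's history but not K's: {N, P} — 2 commits.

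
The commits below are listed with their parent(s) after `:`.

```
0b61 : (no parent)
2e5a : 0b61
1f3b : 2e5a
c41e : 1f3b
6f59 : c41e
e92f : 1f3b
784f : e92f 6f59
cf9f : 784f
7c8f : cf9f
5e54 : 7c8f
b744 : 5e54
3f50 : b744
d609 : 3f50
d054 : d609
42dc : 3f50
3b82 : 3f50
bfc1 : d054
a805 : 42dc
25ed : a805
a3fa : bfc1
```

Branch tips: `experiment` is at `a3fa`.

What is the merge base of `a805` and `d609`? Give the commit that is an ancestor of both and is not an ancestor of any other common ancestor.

Ancestors of a805: {0b61, 1f3b, 2e5a, 3f50, 42dc, 5e54, 6f59, 784f, 7c8f, a805, b744, c41e, cf9f, e92f}.
Ancestors of d609: {0b61, 1f3b, 2e5a, 3f50, 5e54, 6f59, 784f, 7c8f, b744, c41e, cf9f, d609, e92f}.
Common ancestors: {0b61, 1f3b, 2e5a, 3f50, 5e54, 6f59, 784f, 7c8f, b744, c41e, cf9f, e92f}.
Among these, 3f50 is not an ancestor of any other common ancestor — it is the merge base.

3f50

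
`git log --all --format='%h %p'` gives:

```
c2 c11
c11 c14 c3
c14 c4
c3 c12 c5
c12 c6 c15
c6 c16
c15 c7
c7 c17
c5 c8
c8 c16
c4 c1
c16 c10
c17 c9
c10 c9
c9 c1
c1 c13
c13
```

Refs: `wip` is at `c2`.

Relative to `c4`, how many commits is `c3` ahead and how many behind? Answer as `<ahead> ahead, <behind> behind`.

11 ahead, 1 behind

Reachable from c3: {c1, c10, c12, c13, c15, c16, c17, c3, c5, c6, c7, c8, c9}.
Reachable from c4: {c1, c13, c4}.
Only in c3's history (ahead): {c10, c12, c15, c16, c17, c3, c5, c6, c7, c8, c9} — 11.
Only in c4's history (behind): {c4} — 1.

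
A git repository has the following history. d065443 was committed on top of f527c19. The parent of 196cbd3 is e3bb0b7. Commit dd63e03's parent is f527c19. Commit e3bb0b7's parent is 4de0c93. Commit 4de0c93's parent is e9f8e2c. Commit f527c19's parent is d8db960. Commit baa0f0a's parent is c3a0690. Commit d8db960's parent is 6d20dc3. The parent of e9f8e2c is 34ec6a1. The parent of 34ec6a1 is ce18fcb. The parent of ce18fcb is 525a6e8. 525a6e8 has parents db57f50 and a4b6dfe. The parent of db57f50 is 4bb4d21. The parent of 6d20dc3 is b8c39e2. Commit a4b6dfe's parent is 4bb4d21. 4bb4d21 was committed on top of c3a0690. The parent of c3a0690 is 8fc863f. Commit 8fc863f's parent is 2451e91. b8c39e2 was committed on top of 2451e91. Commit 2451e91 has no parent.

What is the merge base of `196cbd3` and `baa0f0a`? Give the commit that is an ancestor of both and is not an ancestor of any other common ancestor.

c3a0690

Ancestors of 196cbd3: {196cbd3, 2451e91, 34ec6a1, 4bb4d21, 4de0c93, 525a6e8, 8fc863f, a4b6dfe, c3a0690, ce18fcb, db57f50, e3bb0b7, e9f8e2c}.
Ancestors of baa0f0a: {2451e91, 8fc863f, baa0f0a, c3a0690}.
Common ancestors: {2451e91, 8fc863f, c3a0690}.
Among these, c3a0690 is not an ancestor of any other common ancestor — it is the merge base.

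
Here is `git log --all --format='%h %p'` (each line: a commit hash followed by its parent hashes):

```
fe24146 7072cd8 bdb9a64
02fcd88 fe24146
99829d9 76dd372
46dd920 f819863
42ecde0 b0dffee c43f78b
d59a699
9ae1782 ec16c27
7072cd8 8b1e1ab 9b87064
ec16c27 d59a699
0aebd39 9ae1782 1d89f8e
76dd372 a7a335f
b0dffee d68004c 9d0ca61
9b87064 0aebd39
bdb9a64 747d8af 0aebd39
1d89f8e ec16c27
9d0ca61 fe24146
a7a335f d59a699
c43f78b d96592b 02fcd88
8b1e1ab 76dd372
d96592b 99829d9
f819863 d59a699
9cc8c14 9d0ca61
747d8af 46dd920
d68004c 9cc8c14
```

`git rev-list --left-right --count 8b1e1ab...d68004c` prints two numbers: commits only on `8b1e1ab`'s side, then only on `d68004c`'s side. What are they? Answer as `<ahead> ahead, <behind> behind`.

0 ahead, 14 behind

Reachable from 8b1e1ab: {76dd372, 8b1e1ab, a7a335f, d59a699}.
Reachable from d68004c: {0aebd39, 1d89f8e, 46dd920, 7072cd8, 747d8af, 76dd372, 8b1e1ab, 9ae1782, 9b87064, 9cc8c14, 9d0ca61, a7a335f, bdb9a64, d59a699, d68004c, ec16c27, f819863, fe24146}.
Only in 8b1e1ab's history (ahead): {} — 0.
Only in d68004c's history (behind): {0aebd39, 1d89f8e, 46dd920, 7072cd8, 747d8af, 9ae1782, 9b87064, 9cc8c14, 9d0ca61, bdb9a64, d68004c, ec16c27, f819863, fe24146} — 14.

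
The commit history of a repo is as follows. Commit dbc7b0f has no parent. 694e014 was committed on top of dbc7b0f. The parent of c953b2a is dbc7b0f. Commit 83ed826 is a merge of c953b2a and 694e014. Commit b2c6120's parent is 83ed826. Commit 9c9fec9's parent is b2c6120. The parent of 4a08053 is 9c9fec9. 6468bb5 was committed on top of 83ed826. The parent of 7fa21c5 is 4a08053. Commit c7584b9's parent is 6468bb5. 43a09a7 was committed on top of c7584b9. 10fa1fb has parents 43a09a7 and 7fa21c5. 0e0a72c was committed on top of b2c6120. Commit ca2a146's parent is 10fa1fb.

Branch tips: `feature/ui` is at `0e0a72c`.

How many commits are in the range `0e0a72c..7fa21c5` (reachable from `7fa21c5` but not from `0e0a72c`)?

3

Reachable from 7fa21c5: {4a08053, 694e014, 7fa21c5, 83ed826, 9c9fec9, b2c6120, c953b2a, dbc7b0f}.
Reachable from 0e0a72c: {0e0a72c, 694e014, 83ed826, b2c6120, c953b2a, dbc7b0f}.
In 7fa21c5's history but not 0e0a72c's: {4a08053, 7fa21c5, 9c9fec9} — 3 commits.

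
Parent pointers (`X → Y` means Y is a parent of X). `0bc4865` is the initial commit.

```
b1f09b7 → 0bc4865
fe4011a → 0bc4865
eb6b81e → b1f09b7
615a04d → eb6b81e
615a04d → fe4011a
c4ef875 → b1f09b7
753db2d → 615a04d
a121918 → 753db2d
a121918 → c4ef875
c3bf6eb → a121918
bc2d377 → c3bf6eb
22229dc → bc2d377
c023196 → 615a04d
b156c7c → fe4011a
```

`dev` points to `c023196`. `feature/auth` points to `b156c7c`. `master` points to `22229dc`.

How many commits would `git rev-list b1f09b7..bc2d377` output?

Reachable from bc2d377: {0bc4865, 615a04d, 753db2d, a121918, b1f09b7, bc2d377, c3bf6eb, c4ef875, eb6b81e, fe4011a}.
Reachable from b1f09b7: {0bc4865, b1f09b7}.
In bc2d377's history but not b1f09b7's: {615a04d, 753db2d, a121918, bc2d377, c3bf6eb, c4ef875, eb6b81e, fe4011a} — 8 commits.

8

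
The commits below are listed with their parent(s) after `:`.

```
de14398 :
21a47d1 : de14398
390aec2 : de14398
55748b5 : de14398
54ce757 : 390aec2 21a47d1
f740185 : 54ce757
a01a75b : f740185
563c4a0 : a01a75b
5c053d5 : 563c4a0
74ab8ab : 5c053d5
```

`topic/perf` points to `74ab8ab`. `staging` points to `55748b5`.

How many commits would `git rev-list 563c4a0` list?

Walking parent pointers from 563c4a0: reachable set = {21a47d1, 390aec2, 54ce757, 563c4a0, a01a75b, de14398, f740185}.
That is 7 commits.

7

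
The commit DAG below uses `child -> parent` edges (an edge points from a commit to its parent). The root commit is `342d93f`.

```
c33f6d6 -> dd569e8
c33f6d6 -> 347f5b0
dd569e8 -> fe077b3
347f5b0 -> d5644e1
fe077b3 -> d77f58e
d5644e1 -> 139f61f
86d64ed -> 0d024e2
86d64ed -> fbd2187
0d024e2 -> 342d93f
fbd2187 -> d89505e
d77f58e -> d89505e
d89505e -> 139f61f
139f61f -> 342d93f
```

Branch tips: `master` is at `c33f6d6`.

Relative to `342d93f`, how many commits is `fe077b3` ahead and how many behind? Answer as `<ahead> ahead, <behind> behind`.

Reachable from fe077b3: {139f61f, 342d93f, d77f58e, d89505e, fe077b3}.
Reachable from 342d93f: {342d93f}.
Only in fe077b3's history (ahead): {139f61f, d77f58e, d89505e, fe077b3} — 4.
Only in 342d93f's history (behind): {} — 0.

4 ahead, 0 behind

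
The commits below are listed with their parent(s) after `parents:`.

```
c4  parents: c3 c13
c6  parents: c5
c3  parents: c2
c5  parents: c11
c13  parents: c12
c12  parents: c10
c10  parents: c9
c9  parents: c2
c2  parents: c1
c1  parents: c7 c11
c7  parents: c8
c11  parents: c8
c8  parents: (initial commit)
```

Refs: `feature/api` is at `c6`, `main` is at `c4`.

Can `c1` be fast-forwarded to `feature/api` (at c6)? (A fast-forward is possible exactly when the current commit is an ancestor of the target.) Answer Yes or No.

No

A fast-forward from c1 to c6 is possible iff c1 is an ancestor of c6.
Ancestors of c6: {c11, c5, c6, c8}.
c1 is not among them, so fast-forward is not possible.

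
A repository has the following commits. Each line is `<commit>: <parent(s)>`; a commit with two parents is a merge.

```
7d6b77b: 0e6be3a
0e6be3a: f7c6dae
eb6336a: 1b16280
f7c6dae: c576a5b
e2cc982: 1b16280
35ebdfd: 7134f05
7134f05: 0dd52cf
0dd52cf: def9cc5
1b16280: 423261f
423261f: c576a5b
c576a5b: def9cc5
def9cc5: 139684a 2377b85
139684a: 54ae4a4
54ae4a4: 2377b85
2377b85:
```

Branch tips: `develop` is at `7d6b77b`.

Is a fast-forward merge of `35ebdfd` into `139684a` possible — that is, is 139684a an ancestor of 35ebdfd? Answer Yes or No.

A fast-forward from 139684a to 35ebdfd is possible iff 139684a is an ancestor of 35ebdfd.
Ancestors of 35ebdfd: {0dd52cf, 139684a, 2377b85, 35ebdfd, 54ae4a4, 7134f05, def9cc5}.
139684a is among them, so fast-forward is possible.

Yes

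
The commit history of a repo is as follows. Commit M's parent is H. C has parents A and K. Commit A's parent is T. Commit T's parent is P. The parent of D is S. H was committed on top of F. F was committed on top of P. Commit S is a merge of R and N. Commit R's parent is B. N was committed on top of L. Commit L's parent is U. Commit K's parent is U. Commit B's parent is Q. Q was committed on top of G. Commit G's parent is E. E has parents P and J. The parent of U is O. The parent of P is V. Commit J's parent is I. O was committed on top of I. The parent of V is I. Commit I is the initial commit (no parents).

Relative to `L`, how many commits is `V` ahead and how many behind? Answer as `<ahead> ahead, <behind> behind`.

1 ahead, 3 behind

Reachable from V: {I, V}.
Reachable from L: {I, L, O, U}.
Only in V's history (ahead): {V} — 1.
Only in L's history (behind): {L, O, U} — 3.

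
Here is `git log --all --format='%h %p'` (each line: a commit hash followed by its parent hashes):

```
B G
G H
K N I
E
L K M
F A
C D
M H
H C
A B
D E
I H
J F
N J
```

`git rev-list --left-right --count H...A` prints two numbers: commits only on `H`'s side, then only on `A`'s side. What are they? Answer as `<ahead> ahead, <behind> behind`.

0 ahead, 3 behind

Reachable from H: {C, D, E, H}.
Reachable from A: {A, B, C, D, E, G, H}.
Only in H's history (ahead): {} — 0.
Only in A's history (behind): {A, B, G} — 3.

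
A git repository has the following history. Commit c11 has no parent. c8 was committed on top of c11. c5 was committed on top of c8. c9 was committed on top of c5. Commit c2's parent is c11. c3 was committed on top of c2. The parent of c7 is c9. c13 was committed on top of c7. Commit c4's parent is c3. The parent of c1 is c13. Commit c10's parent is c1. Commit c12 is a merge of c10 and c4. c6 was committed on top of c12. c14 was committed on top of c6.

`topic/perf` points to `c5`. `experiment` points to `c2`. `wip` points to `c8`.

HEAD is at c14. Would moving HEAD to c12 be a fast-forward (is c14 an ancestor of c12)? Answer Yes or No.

A fast-forward from c14 to c12 is possible iff c14 is an ancestor of c12.
Ancestors of c12: {c1, c10, c11, c12, c13, c2, c3, c4, c5, c7, c8, c9}.
c14 is not among them, so fast-forward is not possible.

No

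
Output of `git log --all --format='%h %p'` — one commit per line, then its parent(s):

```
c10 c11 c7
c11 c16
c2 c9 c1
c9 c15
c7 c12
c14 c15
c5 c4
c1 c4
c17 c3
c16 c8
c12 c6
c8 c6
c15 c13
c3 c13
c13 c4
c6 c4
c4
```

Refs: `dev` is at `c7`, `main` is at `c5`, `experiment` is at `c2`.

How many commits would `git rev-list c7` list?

4

Walking parent pointers from c7: reachable set = {c12, c4, c6, c7}.
That is 4 commits.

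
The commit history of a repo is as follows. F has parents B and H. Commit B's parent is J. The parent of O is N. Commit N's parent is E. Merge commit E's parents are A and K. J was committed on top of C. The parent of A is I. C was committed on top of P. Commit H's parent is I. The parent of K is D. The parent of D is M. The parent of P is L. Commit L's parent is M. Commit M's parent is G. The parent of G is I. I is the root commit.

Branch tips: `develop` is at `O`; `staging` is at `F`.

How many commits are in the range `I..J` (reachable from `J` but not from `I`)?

Reachable from J: {C, G, I, J, L, M, P}.
Reachable from I: {I}.
In J's history but not I's: {C, G, J, L, M, P} — 6 commits.

6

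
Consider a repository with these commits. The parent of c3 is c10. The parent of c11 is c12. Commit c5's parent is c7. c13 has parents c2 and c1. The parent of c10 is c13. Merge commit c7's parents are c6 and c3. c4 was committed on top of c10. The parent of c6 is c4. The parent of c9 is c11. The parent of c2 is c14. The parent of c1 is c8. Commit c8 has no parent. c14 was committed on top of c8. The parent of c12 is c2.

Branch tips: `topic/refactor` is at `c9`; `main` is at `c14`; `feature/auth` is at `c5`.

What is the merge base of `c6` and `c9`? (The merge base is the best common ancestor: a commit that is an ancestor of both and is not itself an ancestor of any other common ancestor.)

Ancestors of c6: {c1, c10, c13, c14, c2, c4, c6, c8}.
Ancestors of c9: {c11, c12, c14, c2, c8, c9}.
Common ancestors: {c14, c2, c8}.
Among these, c2 is not an ancestor of any other common ancestor — it is the merge base.

c2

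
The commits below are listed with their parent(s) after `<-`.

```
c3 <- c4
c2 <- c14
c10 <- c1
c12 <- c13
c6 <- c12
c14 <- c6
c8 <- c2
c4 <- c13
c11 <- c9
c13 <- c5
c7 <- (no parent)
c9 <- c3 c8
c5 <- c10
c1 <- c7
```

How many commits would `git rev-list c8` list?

Walking parent pointers from c8: reachable set = {c1, c10, c12, c13, c14, c2, c5, c6, c7, c8}.
That is 10 commits.

10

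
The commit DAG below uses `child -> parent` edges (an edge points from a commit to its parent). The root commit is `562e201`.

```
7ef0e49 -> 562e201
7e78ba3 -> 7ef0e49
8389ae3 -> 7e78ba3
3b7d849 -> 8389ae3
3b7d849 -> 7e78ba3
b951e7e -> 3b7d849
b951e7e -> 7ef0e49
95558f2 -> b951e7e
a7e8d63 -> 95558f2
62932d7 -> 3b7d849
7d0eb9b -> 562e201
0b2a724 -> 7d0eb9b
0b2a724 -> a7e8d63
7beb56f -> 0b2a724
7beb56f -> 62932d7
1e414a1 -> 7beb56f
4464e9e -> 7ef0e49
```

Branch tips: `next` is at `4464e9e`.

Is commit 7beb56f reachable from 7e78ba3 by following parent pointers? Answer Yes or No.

Ancestors of 7e78ba3: {562e201, 7e78ba3, 7ef0e49}.
7beb56f is not in that set, so it is not an ancestor of 7e78ba3.

No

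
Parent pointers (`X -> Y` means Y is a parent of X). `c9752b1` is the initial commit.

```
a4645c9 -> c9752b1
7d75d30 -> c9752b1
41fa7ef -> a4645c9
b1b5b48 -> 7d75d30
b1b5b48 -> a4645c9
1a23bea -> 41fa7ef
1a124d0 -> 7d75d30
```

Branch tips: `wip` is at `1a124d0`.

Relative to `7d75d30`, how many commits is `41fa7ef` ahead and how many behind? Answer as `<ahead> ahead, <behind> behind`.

2 ahead, 1 behind

Reachable from 41fa7ef: {41fa7ef, a4645c9, c9752b1}.
Reachable from 7d75d30: {7d75d30, c9752b1}.
Only in 41fa7ef's history (ahead): {41fa7ef, a4645c9} — 2.
Only in 7d75d30's history (behind): {7d75d30} — 1.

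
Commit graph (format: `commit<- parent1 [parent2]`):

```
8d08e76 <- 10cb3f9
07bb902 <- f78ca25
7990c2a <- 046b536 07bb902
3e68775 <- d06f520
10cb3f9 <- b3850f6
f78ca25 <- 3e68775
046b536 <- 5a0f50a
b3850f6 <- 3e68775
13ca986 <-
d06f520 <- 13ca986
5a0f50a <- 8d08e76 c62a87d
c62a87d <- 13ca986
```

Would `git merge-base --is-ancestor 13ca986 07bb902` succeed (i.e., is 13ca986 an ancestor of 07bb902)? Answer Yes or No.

Yes

Ancestors of 07bb902 (commits reachable by following parents): {07bb902, 13ca986, 3e68775, d06f520, f78ca25}.
13ca986 is in that set, so it is an ancestor of 07bb902.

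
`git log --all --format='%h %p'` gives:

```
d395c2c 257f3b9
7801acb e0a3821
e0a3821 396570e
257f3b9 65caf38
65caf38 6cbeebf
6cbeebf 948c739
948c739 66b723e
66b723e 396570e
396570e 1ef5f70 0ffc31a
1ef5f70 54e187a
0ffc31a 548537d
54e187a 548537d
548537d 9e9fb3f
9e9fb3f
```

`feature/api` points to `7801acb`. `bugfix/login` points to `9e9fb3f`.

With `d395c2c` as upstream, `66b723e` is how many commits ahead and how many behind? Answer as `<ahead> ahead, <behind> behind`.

0 ahead, 5 behind

Reachable from 66b723e: {0ffc31a, 1ef5f70, 396570e, 548537d, 54e187a, 66b723e, 9e9fb3f}.
Reachable from d395c2c: {0ffc31a, 1ef5f70, 257f3b9, 396570e, 548537d, 54e187a, 65caf38, 66b723e, 6cbeebf, 948c739, 9e9fb3f, d395c2c}.
Only in 66b723e's history (ahead): {} — 0.
Only in d395c2c's history (behind): {257f3b9, 65caf38, 6cbeebf, 948c739, d395c2c} — 5.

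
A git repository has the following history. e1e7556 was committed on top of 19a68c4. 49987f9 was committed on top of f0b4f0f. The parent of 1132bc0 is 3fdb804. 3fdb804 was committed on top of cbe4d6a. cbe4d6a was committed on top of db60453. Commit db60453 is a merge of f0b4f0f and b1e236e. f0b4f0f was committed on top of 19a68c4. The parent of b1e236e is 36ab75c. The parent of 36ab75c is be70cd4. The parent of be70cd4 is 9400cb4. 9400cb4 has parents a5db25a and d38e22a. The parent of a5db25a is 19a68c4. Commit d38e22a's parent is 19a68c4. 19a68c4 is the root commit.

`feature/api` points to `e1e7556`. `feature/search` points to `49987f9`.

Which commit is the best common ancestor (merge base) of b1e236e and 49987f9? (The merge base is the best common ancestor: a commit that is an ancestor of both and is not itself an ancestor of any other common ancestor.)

Ancestors of b1e236e: {19a68c4, 36ab75c, 9400cb4, a5db25a, b1e236e, be70cd4, d38e22a}.
Ancestors of 49987f9: {19a68c4, 49987f9, f0b4f0f}.
Common ancestors: {19a68c4}.
The only common ancestor is 19a68c4, so it is the merge base.

19a68c4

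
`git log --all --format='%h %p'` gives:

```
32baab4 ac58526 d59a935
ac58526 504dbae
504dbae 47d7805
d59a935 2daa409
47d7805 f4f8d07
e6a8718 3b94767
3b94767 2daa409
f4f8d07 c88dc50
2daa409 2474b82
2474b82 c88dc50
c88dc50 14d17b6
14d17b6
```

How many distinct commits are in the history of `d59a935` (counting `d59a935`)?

Walking parent pointers from d59a935: reachable set = {14d17b6, 2474b82, 2daa409, c88dc50, d59a935}.
That is 5 commits.

5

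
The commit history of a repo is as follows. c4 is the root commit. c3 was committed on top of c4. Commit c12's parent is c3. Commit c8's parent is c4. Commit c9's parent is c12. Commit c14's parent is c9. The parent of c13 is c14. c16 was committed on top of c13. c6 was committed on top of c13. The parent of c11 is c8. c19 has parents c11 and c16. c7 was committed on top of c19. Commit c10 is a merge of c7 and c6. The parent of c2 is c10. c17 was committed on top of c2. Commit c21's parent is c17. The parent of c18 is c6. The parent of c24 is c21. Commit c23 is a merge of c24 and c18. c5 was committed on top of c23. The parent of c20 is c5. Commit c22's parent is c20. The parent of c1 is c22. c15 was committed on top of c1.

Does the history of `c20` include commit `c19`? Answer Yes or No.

Yes

Ancestors of c20 (commits reachable by following parents): {c10, c11, c12, c13, c14, c16, c17, c18, c19, c2, c20, c21, c23, c24, c3, c4, c5, c6, c7, c8, c9}.
c19 is in that set, so it is an ancestor of c20.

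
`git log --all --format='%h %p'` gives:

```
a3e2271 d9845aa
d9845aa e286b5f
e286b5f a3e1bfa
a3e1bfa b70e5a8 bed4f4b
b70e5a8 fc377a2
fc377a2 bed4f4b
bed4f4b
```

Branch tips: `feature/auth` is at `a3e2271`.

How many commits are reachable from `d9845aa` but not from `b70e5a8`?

3

Reachable from d9845aa: {a3e1bfa, b70e5a8, bed4f4b, d9845aa, e286b5f, fc377a2}.
Reachable from b70e5a8: {b70e5a8, bed4f4b, fc377a2}.
In d9845aa's history but not b70e5a8's: {a3e1bfa, d9845aa, e286b5f} — 3 commits.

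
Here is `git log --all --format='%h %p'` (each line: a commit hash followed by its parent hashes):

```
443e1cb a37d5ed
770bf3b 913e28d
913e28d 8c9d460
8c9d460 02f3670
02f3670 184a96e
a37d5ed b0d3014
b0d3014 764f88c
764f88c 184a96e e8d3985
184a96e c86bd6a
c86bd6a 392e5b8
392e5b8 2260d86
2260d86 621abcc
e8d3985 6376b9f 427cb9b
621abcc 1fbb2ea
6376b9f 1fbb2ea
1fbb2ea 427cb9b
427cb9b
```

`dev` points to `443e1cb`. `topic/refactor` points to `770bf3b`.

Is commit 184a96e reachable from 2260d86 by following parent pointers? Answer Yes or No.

Ancestors of 2260d86: {1fbb2ea, 2260d86, 427cb9b, 621abcc}.
184a96e is not in that set, so it is not an ancestor of 2260d86.

No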